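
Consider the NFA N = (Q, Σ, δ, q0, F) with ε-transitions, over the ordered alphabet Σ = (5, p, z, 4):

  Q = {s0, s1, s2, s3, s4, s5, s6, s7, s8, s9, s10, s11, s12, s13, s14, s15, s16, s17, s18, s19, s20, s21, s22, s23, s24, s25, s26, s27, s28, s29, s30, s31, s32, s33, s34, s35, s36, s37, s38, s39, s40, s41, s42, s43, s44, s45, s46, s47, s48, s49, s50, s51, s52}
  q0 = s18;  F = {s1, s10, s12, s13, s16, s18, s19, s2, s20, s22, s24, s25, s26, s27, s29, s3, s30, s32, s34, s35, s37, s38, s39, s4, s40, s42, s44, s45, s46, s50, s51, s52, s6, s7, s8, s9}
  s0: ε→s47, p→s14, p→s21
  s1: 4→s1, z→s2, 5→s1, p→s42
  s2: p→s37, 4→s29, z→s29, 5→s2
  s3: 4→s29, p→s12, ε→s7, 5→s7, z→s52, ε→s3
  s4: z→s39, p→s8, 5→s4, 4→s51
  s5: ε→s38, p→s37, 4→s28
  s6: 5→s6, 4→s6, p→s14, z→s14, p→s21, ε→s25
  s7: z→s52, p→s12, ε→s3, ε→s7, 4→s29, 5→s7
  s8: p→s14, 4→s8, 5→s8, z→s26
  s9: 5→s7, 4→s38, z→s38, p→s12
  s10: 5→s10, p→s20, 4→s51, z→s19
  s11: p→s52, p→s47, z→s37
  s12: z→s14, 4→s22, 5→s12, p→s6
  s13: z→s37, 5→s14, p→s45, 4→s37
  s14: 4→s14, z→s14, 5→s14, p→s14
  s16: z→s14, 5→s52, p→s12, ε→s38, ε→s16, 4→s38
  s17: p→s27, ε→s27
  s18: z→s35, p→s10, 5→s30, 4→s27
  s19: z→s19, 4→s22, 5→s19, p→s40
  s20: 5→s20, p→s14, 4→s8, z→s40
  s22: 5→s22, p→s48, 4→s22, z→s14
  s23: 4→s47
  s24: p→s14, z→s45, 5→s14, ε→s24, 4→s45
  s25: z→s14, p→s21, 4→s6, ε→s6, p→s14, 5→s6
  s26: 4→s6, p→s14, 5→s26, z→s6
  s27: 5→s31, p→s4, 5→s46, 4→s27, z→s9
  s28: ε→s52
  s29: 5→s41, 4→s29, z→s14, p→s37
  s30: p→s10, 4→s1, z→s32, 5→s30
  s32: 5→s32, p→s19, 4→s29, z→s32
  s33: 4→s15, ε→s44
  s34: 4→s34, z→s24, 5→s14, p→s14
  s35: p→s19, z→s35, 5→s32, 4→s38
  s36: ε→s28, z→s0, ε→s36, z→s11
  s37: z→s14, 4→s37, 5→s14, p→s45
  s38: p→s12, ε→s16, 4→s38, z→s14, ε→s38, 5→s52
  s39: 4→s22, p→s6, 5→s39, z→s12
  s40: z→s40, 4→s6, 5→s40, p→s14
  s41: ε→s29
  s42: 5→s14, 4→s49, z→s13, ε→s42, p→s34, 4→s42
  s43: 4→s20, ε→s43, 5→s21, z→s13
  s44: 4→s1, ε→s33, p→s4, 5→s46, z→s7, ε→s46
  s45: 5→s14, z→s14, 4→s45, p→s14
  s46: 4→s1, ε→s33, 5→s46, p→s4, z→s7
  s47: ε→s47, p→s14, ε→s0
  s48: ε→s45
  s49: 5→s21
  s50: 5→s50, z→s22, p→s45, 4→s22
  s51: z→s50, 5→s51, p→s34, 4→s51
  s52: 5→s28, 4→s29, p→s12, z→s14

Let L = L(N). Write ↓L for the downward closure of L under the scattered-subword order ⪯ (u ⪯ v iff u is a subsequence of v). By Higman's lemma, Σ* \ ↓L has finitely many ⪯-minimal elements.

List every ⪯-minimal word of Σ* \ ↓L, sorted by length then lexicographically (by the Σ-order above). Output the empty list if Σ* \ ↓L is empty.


min(Σ*\↓L) = [ppp, z4z, 54p5, p4p5, 4zpz, 4zzz].

|Q|=53, |F|=36, |δ|=196 (27 ε).
min D↑ (33 st, q0=0, F={17}): 0:5→1,p→2,z→3,4→4 1:5→1,p→2,z→5,4→6 2:5→2,p→7,z→8,4→9 3:5→5,p→8,z→3,4→10 4:5→11,p→12,z→13,4→4 5:5→5,p→8,z→5,4→14 6:5→6,p→15,z→16,4→6 7:5→7,p→17,z→18,4→19 8:5→8,p→18,z→8,4→20 9:5→9,p→21,z→22,4→9 10:5→23,p→24,z→17,4→10 11:5→11,p→12,z→25,4→6 12:5→12,p→19,z→26,4→9 13:5→25,p→24,z→10,4→10 14:5→14,p→27,z→17,4→14 15:5→17,p→21,z→28,4→15 16:5→16,p→27,z→14,4→14 17:5→17,p→17,z→17,4→17 18:5→18,p→17,z→18,4→29 19:5→19,p→17,z→30,4→19 20:5→20,p→31,z→17,4→20 21:5→17,p→17,z→32,4→21 22:5→22,p→31,z→20,4→20 23:5→23,p→24,z→17,4→14 24:5→24,p→29,z→17,4→20 25:5→25,p→24,z→23,4→14 26:5→26,p→29,z→24,4→20 27:5→17,p→31,z→17,4→27 28:5→17,p→31,z→27,4→27 29:5→29,p→17,z→17,4→29 30:5→30,p→17,z→29,4→29 31:5→17,p→17,z→17,4→31 32:5→17,p→17,z→31,4→31 [Hopcroft].
'ppp': |S_i|=[45, 24, 12, 2] end={s14,s21} rej; 3/3 del acc.
'z4z': |S_i|=[45, 28, 15, 1] end={s14} rej; 3/3 del acc.
'54p5': |S_i|=[45, 39, 22, 10, 2] end={s14,s21} — reject; 4/4 deletions ∈↓L.
'p4p5': |S_i|=[45, 24, 17, 6, 1] end={s14} rej; 4/4 del acc.
'4zpz': N↓-sim [45, 37, 24, 9, 1] end={s14} rej; 4/4 single-dels accept.
'4zzz': N↓-sim [45, 37, 24, 15, 1] end={s14} ∉↓L; 4/4 del acc.
6 obstructions.


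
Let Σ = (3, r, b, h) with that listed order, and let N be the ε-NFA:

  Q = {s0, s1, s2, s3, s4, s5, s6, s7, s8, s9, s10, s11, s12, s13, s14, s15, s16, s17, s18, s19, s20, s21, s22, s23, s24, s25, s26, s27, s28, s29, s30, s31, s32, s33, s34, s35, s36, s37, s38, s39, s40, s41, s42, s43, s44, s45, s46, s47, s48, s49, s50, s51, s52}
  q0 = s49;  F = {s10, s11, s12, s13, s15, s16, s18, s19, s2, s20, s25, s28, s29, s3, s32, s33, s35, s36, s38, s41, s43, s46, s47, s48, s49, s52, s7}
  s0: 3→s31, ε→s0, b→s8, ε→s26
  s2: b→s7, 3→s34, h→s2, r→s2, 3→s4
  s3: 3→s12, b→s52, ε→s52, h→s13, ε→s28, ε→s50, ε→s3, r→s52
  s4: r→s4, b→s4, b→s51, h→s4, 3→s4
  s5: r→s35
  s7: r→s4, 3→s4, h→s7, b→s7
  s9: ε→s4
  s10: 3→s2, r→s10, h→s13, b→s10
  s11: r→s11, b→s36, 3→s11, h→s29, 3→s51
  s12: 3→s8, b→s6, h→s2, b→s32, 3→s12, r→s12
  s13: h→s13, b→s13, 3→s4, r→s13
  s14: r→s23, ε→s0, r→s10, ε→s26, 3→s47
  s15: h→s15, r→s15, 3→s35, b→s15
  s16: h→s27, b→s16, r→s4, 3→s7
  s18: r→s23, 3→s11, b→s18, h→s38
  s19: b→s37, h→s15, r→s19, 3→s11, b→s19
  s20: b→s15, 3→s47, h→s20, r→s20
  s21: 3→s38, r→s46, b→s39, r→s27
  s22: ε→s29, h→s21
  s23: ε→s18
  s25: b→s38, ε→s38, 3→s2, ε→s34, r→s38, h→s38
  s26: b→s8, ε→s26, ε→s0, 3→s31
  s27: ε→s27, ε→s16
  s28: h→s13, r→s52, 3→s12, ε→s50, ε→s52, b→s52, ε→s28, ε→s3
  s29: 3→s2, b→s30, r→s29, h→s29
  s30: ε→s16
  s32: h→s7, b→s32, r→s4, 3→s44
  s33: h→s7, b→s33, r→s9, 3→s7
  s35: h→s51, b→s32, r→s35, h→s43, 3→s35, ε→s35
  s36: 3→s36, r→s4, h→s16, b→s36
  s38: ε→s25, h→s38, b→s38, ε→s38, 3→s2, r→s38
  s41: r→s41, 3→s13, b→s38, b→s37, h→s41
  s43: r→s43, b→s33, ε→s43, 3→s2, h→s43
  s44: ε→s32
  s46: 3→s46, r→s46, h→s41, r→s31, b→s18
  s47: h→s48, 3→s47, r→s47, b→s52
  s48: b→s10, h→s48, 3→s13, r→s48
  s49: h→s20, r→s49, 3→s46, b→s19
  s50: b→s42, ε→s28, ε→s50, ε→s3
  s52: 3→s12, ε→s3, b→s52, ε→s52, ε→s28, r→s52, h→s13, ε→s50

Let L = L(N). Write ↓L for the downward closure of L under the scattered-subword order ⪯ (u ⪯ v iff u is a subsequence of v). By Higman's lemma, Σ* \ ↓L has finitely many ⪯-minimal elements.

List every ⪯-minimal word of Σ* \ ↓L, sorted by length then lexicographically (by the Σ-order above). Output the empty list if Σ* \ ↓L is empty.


|Q|=53, |F|=27, |δ|=169 (34 ε).
min D↑ (25 st, q0=0, F={17}): 0:3→1,r→0,b→2,h→3 1:3→1,r→1,b→4,h→5 2:3→6,r→2,b→2,h→7 3:3→8,r→3,b→7,h→3 4:3→6,r→4,b→4,h→9 5:3→10,r→5,b→9,h→5 6:3→6,r→6,b→11,h→12 7:3→13,r→7,b→7,h→7 8:3→8,r→8,b→14,h→15 9:3→16,r→9,b→9,h→9 10:3→17,r→10,b→10,h→10 11:3→11,r→17,b→11,h→18 12:3→16,r→12,b→18,h→12 13:3→13,r→13,b→19,h→20 14:3→21,r→14,b→14,h→10 15:3→10,r→15,b→22,h→15 16:3→17,r→16,b→23,h→16 17:3→17,r→17,b→17,h→17 18:3→23,r→17,b→18,h→18 19:3→19,r→17,b→19,h→23 20:3→16,r→20,b→24,h→20 21:3→21,r→21,b→19,h→16 22:3→16,r→22,b→22,h→10 23:3→17,r→17,b→23,h→23 24:3→23,r→17,b→24,h→23 (ε-aug+det+¬).
'3h33': |S_i|=[41, 37, 19, 6, 3] end={s34,s4,s51} ∉↓L; 4/4 deletions ∈↓L.
'b3br': N↓-sim [41, 34, 20, 12, 3] end={s4,s51,s9} — reject; 4/4 del acc.
'h3bh3': |S_i|=[41, 33, 23, 19, 6, 3] end={s34,s4,s51} rej; 5/5 single-dels accept.
3 minimals (antichain).

Antichain: [3h33, b3br, h3bh3].


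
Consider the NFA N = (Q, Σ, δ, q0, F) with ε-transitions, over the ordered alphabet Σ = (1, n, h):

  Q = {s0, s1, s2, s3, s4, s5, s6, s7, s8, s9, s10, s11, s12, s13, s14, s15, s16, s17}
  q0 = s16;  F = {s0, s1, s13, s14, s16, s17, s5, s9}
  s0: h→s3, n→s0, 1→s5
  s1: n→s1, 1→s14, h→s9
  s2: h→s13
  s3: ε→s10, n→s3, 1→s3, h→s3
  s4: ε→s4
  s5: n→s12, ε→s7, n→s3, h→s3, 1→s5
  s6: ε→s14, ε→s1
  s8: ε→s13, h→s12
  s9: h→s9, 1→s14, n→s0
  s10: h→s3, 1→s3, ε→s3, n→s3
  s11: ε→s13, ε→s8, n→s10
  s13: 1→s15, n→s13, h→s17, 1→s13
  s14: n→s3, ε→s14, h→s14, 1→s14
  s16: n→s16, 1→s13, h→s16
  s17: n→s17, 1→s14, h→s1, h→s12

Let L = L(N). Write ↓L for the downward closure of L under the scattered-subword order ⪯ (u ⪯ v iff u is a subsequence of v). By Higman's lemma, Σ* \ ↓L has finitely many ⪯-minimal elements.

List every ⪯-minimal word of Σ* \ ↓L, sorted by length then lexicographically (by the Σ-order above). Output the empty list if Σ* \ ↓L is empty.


|Q|=18, |F|=8, |δ|=46 (10 ε).
min D↑ (9 st, q0=0, F={5}): 0:1→1,n→0,h→0 1:1→1,n→1,h→2 2:1→3,n→2,h→4 3:1→3,n→5,h→3 4:1→3,n→4,h→6 5:1→5,n→5,h→5 6:1→3,n→7,h→6 7:1→8,n→7,h→5 8:1→8,n→5,h→5.
'1h1n': N↓-sim [13, 12, 10, 6, 3] end={s10,s12,s3} ∉↓L; 4/4 deletions ∈↓L.
'1hhhnh': N↓-sim [13, 12, 10, 9, 8, 6, 2] end={s10,s3} rej; 6/6 del acc.
2 minimals (antichain).

min(Σ*\↓L) = [1h1n, 1hhhnh].


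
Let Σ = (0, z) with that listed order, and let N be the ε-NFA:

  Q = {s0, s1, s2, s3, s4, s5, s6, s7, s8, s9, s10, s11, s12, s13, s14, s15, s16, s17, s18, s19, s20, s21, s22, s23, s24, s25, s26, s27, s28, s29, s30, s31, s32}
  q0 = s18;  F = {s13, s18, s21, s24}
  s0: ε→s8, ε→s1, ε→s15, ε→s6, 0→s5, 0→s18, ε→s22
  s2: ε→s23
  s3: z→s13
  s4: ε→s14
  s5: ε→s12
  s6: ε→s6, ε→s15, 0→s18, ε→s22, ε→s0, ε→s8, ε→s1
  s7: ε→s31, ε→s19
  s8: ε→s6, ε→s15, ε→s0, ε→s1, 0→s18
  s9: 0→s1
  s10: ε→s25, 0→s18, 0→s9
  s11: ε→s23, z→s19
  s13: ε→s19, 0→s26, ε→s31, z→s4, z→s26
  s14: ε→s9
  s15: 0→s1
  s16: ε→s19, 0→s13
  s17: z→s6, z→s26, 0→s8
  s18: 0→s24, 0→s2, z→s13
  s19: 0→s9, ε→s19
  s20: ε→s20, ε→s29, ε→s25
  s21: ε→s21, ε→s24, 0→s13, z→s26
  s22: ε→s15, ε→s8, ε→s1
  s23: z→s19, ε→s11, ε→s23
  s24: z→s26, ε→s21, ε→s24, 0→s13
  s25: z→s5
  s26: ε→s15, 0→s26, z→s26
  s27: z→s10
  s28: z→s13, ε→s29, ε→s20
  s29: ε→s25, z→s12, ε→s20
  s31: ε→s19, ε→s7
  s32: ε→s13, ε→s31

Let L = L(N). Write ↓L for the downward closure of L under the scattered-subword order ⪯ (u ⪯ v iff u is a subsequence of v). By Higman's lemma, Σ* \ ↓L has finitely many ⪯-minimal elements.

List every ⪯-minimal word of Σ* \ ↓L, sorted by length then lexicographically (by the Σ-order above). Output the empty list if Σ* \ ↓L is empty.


min(Σ*\↓L) = [0z, z0, zz, 000].

|Q|=33, |F|=4, |δ|=80 (48 ε).
min D↑ (4 st, q0=0, F={3}): 0:0→1,z→2 1:0→2,z→3 2:0→3,z→3 3:0→3,z→3.
'0z': N↓-sim [16, 15, 7] end={s1,s14,s15,s19,s26,s4,s9} — reject; 2/2 del acc.
'z0': |S_i|=[16, 10, 4] end={s1,s15,s26,s9} ∉↓L; 2/2 single-dels accept.
'zz': |S_i|=[16, 10, 6] end={s1,s14,s15,s26,s4,s9} — reject; 2/2 del acc.
'000': |S_i|=[16, 15, 10, 4] end={s1,s15,s26,s9} ∉↓L; 3/3 deletions ∈↓L.
4 obstructions.


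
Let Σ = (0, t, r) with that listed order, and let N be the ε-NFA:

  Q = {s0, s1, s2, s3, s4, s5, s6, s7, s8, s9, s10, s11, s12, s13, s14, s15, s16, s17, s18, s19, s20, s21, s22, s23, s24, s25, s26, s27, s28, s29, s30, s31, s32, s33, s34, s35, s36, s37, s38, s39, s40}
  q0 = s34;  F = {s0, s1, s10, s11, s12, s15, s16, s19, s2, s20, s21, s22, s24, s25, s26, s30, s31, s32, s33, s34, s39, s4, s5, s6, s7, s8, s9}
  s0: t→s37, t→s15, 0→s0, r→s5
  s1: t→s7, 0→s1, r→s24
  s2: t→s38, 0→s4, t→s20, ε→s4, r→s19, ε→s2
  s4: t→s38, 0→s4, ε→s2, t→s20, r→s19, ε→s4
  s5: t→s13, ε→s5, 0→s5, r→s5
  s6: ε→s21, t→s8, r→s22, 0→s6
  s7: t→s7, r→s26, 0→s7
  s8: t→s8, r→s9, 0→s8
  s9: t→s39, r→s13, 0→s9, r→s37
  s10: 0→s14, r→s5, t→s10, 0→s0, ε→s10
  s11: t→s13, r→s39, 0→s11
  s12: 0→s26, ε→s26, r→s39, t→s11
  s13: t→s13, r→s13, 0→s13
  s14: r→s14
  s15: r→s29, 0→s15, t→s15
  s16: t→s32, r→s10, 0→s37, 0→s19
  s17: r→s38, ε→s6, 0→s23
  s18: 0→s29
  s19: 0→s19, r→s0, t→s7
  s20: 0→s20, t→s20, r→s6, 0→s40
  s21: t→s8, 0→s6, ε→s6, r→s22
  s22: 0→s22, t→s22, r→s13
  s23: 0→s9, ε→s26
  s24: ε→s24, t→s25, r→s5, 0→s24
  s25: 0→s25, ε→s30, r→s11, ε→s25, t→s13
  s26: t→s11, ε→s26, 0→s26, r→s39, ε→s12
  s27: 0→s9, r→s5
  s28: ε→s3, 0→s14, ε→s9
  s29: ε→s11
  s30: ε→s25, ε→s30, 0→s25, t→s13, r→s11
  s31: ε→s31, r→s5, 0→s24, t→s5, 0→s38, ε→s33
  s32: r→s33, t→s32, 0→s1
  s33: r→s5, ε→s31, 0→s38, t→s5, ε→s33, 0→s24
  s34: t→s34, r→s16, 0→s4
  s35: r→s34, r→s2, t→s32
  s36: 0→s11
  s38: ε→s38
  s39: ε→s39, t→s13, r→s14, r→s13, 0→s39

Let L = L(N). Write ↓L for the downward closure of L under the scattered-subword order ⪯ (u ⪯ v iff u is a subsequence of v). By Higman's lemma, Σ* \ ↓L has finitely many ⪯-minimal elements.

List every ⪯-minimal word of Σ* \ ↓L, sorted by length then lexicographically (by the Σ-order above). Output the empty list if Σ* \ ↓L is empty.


Antichain: [rrrt, 0trrr, rtrtt].

|Q|=41, |F|=27, |δ|=133 (27 ε).
min D↑ (23 st, q0=0, F={18}): 0:0→1,t→0,r→2 1:0→1,t→3,r→4 2:0→4,t→5,r→6 3:0→3,t→3,r→7 4:0→4,t→8,r→9 5:0→10,t→5,r→11 6:0→9,t→6,r→12 7:0→7,t→13,r→14 8:0→8,t→8,r→15 9:0→9,t→16,r→12 10:0→10,t→8,r→17 11:0→17,t→12,r→12 12:0→12,t→18,r→12 13:0→13,t→13,r→19 14:0→14,t→14,r→18 15:0→15,t→20,r→21 16:0→16,t→16,r→20 17:0→17,t→22,r→12 18:0→18,t→18,r→18 19:0→19,t→21,r→18 20:0→20,t→18,r→21 21:0→21,t→18,r→18 22:0→22,t→18,r→20.
'rrrt': N↓-sim [33, 28, 20, 7, 1] end={s13} — reject; 4/4 single-dels accept.
'0trrr': |S_i|=[33, 27, 20, 13, 6, 3] end={s13,s14,s37} — reject; 5/5 deletions ∈↓L.
'rtrtt': |S_i|=[33, 28, 24, 16, 7, 1] end={s13} rej; 5/5 deletions ∈↓L.
3 minimals (antichain).


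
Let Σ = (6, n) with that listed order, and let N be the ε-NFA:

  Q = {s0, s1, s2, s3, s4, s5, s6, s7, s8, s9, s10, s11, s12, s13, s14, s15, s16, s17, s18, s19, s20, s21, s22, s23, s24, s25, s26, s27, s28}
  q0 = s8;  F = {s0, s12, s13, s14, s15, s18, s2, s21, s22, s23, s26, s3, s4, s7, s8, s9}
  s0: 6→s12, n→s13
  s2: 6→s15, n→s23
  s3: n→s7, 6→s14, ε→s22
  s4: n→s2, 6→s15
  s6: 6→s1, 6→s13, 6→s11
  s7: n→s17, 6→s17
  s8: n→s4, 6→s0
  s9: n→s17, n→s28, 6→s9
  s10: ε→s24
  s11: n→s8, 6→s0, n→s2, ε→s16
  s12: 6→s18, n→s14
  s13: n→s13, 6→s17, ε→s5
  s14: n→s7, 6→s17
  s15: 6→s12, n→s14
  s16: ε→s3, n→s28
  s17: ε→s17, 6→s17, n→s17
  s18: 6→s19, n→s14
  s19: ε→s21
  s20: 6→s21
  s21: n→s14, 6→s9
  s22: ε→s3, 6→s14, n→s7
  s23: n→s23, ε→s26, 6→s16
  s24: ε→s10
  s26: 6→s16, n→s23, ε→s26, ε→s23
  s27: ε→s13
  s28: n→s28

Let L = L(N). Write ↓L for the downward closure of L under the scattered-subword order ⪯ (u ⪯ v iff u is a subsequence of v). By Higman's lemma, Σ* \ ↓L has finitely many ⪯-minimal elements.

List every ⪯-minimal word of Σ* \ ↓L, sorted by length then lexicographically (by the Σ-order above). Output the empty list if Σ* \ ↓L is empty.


A = [6n6, 66nnn, n6nnn, 66666n, nnn666, nnn6nn].

|Q|=29, |F|=16, |δ|=57 (13 ε).
min D↑ (15 st, q0=0, F={9}): 0:6→1,n→2 1:6→3,n→4 2:6→5,n→6 3:6→7,n→8 4:6→9,n→4 5:6→3,n→8 6:6→5,n→10 7:6→11,n→8 8:6→9,n→12 9:6→9,n→9 10:6→13,n→10 11:6→14,n→8 12:6→9,n→9 13:6→8,n→12 14:6→14,n→9 (ε-aug+det+¬).
'6n6': |S_i|=[21, 16, 6, 1] end={s17} rej; 3/3 single-dels accept.
'66nnn': run [21, 16, 9, 4, 3, 2] end={s17,s28} ∉↓L; 5/5 deletions ∈↓L.
'n6nnn': N↓-sim [21, 19, 13, 4, 3, 2] end={s17,s28} ∉↓L; 5/5 single-dels accept.
'66666n': run [21, 16, 9, 8, 7, 3, 2] end={s17,s28} ∉↓L; 6/6 single-dels accept.
'nnn666': N↓-sim [21, 19, 18, 11, 7, 3, 1] end={s17} ∉↓L; 6/6 deletions ∈↓L.
'nnn6nn': N↓-sim [21, 19, 18, 11, 7, 3, 2] end={s17,s28} — reject; 6/6 single-dels accept.
6 words, ⪯-incomp.


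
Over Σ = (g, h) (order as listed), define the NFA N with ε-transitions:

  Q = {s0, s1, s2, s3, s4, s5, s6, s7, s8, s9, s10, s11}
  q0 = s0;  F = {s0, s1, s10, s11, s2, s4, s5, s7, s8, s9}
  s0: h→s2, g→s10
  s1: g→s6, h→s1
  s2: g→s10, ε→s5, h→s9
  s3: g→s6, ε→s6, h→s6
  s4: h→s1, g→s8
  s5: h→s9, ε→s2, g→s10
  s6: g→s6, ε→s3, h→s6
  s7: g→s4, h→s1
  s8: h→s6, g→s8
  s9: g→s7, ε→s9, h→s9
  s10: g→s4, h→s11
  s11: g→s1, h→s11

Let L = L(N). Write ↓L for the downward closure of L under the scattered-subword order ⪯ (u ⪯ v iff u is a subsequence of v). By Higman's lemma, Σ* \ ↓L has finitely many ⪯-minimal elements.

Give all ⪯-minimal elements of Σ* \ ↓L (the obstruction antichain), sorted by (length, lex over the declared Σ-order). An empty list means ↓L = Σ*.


Antichain: [gggh, gghg, ghgg, hhghg].

|Q|=12, |F|=10, |δ|=29 (5 ε).
min D↑ (10 st, q0=0, F={9}): 0:g→1,h→2 1:g→3,h→4 2:g→1,h→5 3:g→6,h→7 4:g→7,h→4 5:g→8,h→5 6:g→6,h→9 7:g→9,h→7 8:g→3,h→7 9:g→9,h→9 (ε-aug+det+¬).
'gggh': N↓-sim [12, 8, 5, 3, 2] end={s3,s6} — reject; 4/4 del acc.
'gghg': |S_i|=[12, 8, 5, 3, 2] end={s3,s6} rej; 4/4 single-dels accept.
'ghgg': run [12, 8, 4, 3, 2] end={s3,s6} ∉↓L; 4/4 deletions ∈↓L.
'hhghg': N↓-sim [12, 11, 8, 6, 3, 2] end={s3,s6} rej; 5/5 single-dels accept.
4 words, ⪯-incomp.


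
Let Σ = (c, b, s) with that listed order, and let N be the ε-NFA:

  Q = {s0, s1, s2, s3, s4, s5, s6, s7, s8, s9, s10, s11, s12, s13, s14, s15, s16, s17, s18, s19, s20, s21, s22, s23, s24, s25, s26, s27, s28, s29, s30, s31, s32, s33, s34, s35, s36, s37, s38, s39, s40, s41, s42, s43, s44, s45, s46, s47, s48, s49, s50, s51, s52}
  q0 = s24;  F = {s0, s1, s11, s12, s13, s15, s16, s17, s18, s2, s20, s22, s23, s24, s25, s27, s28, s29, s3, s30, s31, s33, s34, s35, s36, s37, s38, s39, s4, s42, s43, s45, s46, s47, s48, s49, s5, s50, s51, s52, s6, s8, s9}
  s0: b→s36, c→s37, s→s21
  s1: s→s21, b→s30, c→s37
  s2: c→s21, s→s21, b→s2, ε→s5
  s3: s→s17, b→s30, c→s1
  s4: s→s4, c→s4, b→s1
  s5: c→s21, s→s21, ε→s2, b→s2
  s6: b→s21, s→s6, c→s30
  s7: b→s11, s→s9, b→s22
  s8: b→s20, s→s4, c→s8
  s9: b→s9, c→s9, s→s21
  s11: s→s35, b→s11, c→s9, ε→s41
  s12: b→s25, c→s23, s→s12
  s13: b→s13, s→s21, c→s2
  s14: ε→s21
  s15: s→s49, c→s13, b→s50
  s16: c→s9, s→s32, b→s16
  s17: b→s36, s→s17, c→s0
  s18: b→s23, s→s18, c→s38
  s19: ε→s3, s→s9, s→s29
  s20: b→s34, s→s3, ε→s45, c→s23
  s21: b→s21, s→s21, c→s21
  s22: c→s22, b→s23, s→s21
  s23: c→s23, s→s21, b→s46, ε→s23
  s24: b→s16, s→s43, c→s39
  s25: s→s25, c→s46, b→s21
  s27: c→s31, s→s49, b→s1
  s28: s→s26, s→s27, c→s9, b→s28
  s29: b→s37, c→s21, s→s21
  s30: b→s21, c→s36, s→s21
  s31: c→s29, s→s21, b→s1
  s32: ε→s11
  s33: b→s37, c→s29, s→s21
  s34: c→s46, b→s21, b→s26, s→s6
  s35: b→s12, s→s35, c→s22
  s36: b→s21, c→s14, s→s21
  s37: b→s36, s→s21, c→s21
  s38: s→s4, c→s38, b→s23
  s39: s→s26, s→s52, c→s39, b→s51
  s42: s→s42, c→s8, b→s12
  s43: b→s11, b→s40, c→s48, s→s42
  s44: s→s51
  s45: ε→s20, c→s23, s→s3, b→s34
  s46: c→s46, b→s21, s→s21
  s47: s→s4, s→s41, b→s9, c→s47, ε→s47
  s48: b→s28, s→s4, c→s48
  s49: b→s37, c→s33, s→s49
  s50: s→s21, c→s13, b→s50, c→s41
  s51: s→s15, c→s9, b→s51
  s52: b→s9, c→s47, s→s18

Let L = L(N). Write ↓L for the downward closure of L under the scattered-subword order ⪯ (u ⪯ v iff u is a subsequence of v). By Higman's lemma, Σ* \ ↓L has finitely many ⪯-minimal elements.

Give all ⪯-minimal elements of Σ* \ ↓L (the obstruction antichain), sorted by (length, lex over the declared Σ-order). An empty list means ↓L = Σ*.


min(Σ*\↓L) = [bcs, csbs, ssbbb, cbsccc, cbssbc, scsbcc].

|Q|=53, |F|=43, |δ|=154 (10 ε).
min D↑ (42 st, q0=0, F={13}): 0:c→1,b→2,s→3 1:c→1,b→4,s→5 2:c→6,b→2,s→7 3:c→8,b→7,s→9 4:c→6,b→4,s→10 5:c→11,b→6,s→12 6:c→6,b→6,s→13 7:c→6,b→7,s→14 8:c→8,b→15,s→16 9:c→17,b→18,s→9 10:c→19,b→20,s→21 11:c→11,b→6,s→16 12:c→22,b→23,s→12 13:c→13,b→13,s→13 14:c→24,b→18,s→14 15:c→6,b→15,s→25 16:c→16,b→26,s→16 17:c→17,b→27,s→16 18:c→23,b→28,s→18 19:c→29,b→19,s→13 20:c→19,b→20,s→13 21:c→30,b→31,s→21 22:c→22,b→23,s→16 23:c→23,b→32,s→13 24:c→24,b→23,s→13 25:c→33,b→26,s→21 26:c→31,b→34,s→13 27:c→23,b→35,s→36 28:c→32,b→13,s→28 29:c→13,b→29,s→13 30:c→37,b→31,s→13 31:c→13,b→38,s→13 32:c→32,b→13,s→13 33:c→37,b→26,s→13 34:c→38,b→13,s→13 35:c→32,b→13,s→39 36:c→26,b→34,s→40 37:c→13,b→31,s→13 38:c→13,b→13,s→13 39:c→34,b→13,s→39 40:c→41,b→38,s→40 41:c→31,b→38,s→13.
'bcs': |S_i|=[49, 38, 18, 1] end={s21} — reject; 3/3 del acc.
'csbs': N↓-sim [49, 39, 30, 14, 1] end={s21} — reject; 4/4 deletions ∈↓L.
'ssbbb': |S_i|=[49, 45, 31, 18, 9, 2] end={s21,s26} rej; 5/5 deletions ∈↓L.
'cbsccc': run [49, 39, 30, 22, 14, 7, 2] end={s14,s21} rej; 6/6 del acc.
'cbssbc': N↓-sim [49, 39, 30, 22, 11, 4, 2] end={s14,s21} ∉↓L; 6/6 del acc.
'scsbcc': run [49, 45, 33, 18, 6, 4, 2] end={s14,s21} ∉↓L; 6/6 single-dels accept.
6 minimals (antichain).


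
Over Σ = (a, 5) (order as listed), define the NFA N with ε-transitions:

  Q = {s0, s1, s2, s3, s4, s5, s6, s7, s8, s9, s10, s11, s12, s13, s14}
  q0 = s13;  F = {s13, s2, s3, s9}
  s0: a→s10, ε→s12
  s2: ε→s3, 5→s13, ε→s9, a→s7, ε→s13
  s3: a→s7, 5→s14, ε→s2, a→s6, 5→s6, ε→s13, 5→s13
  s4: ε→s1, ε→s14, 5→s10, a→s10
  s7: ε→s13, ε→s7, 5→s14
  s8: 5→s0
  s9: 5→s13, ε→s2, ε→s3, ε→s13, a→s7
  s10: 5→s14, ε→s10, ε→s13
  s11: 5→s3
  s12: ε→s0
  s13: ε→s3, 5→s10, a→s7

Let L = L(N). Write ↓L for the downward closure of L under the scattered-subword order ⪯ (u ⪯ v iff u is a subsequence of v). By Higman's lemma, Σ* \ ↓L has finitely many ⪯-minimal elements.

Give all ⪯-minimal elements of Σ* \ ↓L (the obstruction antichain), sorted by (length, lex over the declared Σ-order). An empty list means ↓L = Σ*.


|Q|=15, |F|=4, |δ|=35 (17 ε).
min D↑ (1 st, q0=0, F={}): 0:a→0,5→0 [Hopcroft].
L(D↑) = ∅ ⇒ ↓L = Σ*.

Antichain: [].


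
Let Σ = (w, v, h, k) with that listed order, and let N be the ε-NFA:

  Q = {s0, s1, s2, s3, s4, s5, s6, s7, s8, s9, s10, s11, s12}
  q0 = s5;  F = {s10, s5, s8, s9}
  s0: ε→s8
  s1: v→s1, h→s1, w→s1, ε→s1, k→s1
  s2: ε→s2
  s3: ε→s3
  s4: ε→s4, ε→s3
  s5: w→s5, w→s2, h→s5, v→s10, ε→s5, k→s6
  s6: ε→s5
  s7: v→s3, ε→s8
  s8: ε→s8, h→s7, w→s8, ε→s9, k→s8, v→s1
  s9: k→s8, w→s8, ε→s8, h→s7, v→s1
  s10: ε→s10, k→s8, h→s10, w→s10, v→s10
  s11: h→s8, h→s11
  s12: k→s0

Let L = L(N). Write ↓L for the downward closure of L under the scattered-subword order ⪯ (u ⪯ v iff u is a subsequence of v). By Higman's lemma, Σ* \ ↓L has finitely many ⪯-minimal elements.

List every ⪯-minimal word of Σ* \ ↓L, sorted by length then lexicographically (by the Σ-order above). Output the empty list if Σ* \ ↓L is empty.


|Q|=13, |F|=4, |δ|=38 (13 ε).
min D↑ (4 st, q0=0, F={3}): 0:w→0,v→1,h→0,k→0 1:w→1,v→1,h→1,k→2 2:w→2,v→3,h→2,k→2 3:w→3,v→3,h→3,k→3 (ε-aug+det+¬).
'vkv': N↓-sim [9, 6, 5, 2] end={s1,s3} rej; 3/3 single-dels accept.
1 words, ⪯-incomp.

min(Σ*\↓L) = [vkv].


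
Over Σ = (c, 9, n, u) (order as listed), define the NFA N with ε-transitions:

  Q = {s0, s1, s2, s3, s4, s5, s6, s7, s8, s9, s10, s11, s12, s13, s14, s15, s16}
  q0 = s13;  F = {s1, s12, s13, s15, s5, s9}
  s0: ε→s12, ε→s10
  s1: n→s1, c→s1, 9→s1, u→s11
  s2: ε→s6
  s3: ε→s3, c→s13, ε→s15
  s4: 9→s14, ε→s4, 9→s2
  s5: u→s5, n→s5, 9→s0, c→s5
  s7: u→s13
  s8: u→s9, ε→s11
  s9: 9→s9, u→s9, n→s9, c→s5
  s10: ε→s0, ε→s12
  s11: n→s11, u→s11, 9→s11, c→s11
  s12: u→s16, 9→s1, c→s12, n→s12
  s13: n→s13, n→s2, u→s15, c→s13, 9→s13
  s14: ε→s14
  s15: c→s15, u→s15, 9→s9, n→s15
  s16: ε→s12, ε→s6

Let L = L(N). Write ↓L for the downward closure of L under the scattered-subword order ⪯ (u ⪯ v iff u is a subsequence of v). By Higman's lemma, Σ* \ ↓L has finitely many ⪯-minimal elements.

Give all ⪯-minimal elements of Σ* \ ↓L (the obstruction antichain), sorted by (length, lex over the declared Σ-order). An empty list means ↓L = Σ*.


|Q|=17, |F|=6, |δ|=46 (12 ε).
min D↑ (7 st, q0=0, F={6}): 0:c→0,9→0,n→0,u→1 1:c→1,9→2,n→1,u→1 2:c→3,9→2,n→2,u→2 3:c→3,9→4,n→3,u→3 4:c→4,9→5,n→4,u→4 5:c→5,9→5,n→5,u→6 6:c→6,9→6,n→6,u→6 [Hopcroft].
'u9c99u': |S_i|=[12, 10, 9, 8, 7, 2, 1] end={s11} — reject; 6/6 del acc.
1 minimals (antichain).

A = [u9c99u].


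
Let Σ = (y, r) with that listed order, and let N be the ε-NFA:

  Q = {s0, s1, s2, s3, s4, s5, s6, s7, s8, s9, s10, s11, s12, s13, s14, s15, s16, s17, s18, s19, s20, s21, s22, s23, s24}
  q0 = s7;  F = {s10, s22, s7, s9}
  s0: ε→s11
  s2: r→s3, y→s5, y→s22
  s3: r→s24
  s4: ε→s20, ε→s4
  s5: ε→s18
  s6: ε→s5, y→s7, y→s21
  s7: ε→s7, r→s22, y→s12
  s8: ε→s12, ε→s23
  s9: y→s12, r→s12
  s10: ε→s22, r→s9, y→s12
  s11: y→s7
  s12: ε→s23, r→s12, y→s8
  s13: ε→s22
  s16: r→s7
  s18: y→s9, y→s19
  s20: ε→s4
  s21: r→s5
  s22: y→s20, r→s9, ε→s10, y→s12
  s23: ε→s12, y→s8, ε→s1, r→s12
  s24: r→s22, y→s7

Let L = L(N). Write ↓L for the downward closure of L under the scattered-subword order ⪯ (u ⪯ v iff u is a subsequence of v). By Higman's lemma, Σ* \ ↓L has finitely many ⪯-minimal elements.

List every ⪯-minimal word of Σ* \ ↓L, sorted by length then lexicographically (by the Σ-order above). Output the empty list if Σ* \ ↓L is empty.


|Q|=25, |F|=4, |δ|=41 (15 ε).
min D↑ (4 st, q0=0, F={1}): 0:y→1,r→2 1:y→1,r→1 2:y→1,r→3 3:y→1,r→1 [Hopcroft].
'y': N↓-sim [10, 6] end={s1,s12,s20,s23,s4,s8} — reject; 1/1 single-dels accept.
'rrr': N↓-sim [10, 9, 5, 4] end={s1,s12,s23,s8} — reject; 3/3 single-dels accept.
2 words, ⪯-incomp.

min(Σ*\↓L) = [y, rrr].


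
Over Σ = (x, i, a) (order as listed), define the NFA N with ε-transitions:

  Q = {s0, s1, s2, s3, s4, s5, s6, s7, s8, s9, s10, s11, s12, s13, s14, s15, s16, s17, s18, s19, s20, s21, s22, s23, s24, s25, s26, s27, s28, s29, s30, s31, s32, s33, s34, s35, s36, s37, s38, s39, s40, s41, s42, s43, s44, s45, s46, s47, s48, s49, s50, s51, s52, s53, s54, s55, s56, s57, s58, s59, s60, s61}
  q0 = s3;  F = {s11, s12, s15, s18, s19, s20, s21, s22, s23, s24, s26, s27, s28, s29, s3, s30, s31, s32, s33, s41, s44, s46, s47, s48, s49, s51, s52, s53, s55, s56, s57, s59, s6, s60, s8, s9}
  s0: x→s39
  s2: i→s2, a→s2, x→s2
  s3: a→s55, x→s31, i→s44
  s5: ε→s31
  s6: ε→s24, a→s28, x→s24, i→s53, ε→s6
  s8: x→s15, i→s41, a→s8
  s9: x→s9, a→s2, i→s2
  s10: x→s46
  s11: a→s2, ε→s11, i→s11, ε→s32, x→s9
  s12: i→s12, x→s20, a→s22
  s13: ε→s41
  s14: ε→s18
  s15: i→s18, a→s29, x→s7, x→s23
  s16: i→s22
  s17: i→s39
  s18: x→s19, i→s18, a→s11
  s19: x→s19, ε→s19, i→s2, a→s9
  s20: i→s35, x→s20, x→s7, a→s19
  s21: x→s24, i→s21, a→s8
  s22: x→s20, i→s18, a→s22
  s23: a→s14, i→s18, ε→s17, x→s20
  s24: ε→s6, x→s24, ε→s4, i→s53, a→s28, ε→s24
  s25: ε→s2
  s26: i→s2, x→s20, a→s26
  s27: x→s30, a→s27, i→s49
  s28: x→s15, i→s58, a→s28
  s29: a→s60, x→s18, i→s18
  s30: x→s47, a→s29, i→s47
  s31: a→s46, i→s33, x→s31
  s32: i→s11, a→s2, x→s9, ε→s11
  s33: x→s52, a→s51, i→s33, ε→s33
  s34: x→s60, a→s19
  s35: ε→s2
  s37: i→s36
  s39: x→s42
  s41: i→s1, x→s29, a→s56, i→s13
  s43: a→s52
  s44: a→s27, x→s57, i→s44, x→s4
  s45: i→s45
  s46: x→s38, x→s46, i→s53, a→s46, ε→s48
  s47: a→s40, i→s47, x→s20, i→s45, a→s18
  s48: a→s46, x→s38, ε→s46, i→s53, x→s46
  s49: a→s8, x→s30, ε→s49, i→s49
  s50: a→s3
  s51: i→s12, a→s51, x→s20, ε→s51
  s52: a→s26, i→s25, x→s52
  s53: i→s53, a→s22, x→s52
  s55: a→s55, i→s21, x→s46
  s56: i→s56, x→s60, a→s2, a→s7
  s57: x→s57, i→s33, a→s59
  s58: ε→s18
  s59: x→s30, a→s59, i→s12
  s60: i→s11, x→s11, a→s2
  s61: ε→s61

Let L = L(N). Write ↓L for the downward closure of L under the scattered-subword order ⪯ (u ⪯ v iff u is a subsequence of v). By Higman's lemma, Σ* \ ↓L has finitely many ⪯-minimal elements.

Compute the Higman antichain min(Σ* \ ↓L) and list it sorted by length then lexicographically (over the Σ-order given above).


min(Σ*\↓L) = [xixi, iaxxxi, iaxaaa, aiaiaa].

|Q|=62, |F|=36, |δ|=153 (22 ε).
min D↑ (34 st, q0=0, F={17}): 0:x→1,i→2,a→3 1:x→1,i→4,a→5 2:x→6,i→2,a→7 3:x→5,i→8,a→3 4:x→9,i→4,a→10 5:x→5,i→11,a→5 6:x→6,i→4,a→12 7:x→13,i→14,a→7 8:x→15,i→8,a→16 9:x→9,i→17,a→18 10:x→19,i→20,a→10 11:x→9,i→11,a→21 12:x→13,i→20,a→12 13:x→22,i→22,a→23 14:x→13,i→14,a→16 15:x→15,i→11,a→24 16:x→25,i→26,a→16 17:x→17,i→17,a→17 18:x→19,i→17,a→18 19:x→19,i→17,a→27 20:x→19,i→20,a→21 21:x→19,i→28,a→21 22:x→19,i→22,a→28 23:x→28,i→28,a→29 24:x→25,i→28,a→24 25:x→30,i→28,a→23 26:x→23,i→26,a→31 27:x→27,i→17,a→32 28:x→27,i→28,a→33 29:x→33,i→33,a→17 30:x→19,i→28,a→28 31:x→29,i→31,a→17 32:x→32,i→17,a→17 33:x→32,i→33,a→17 [Hopcroft].
'xixi': N↓-sim [51, 40, 23, 10, 3] end={s2,s25,s35} ∉↓L; 4/4 single-dels accept.
'iaxxxi': run [51, 45, 35, 21, 17, 7, 2] end={s2,s35} rej; 6/6 deletions ∈↓L.
'iaxaaa': N↓-sim [51, 45, 35, 21, 10, 5, 1] end={s2} ∉↓L; 6/6 del acc.
'aiaiaa': |S_i|=[51, 46, 39, 27, 17, 7, 2] end={s2,s7} rej; 6/6 single-dels accept.
4 words, ⪯-incomp.


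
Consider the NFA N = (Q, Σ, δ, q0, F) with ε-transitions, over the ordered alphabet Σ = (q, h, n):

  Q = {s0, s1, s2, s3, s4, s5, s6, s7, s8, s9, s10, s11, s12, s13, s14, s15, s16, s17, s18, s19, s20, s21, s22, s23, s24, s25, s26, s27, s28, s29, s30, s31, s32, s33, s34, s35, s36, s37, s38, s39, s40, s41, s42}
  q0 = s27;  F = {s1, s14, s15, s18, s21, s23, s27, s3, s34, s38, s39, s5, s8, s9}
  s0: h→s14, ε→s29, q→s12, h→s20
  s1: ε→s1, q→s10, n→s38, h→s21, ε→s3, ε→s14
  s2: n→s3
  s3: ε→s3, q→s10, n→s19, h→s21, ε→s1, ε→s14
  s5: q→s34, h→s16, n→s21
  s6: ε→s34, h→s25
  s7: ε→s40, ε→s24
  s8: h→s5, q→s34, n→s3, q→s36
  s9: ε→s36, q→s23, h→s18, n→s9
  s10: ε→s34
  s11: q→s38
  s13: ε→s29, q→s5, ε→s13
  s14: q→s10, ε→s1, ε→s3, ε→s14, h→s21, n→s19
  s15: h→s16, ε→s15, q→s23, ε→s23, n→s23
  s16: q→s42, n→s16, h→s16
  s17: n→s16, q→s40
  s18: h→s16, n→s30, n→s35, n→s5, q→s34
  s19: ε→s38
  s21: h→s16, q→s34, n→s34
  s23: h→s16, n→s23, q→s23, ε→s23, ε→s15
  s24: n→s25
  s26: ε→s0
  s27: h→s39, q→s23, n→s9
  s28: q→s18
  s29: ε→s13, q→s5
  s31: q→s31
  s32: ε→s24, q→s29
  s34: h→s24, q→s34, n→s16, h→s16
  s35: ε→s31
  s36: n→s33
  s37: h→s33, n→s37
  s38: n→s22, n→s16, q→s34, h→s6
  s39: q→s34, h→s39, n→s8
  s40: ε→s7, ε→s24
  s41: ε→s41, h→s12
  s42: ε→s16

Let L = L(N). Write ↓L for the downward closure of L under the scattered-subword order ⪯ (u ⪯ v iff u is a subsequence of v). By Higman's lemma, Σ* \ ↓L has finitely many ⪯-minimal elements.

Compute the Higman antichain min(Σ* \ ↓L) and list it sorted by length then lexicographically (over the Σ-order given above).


|Q|=43, |F|=14, |δ|=98 (30 ε).
min D↑ (12 st, q0=0, F={4}): 0:q→1,h→2,n→3 1:q→1,h→4,n→1 2:q→5,h→2,n→6 3:q→1,h→7,n→3 4:q→4,h→4,n→4 5:q→5,h→4,n→4 6:q→5,h→8,n→9 7:q→5,h→4,n→8 8:q→5,h→4,n→10 9:q→5,h→10,n→11 10:q→5,h→4,n→5 11:q→5,h→5,n→4.
'qh': run [27, 11, 4] end={s16,s24,s25,s42} ∉↓L; 2/2 del acc.
'hqn': |S_i|=[27, 23, 9, 4] end={s16,s25,s33,s42} ∉↓L; 3/3 single-dels accept.
'nhh': N↓-sim [27, 25, 12, 4] end={s16,s24,s25,s42} rej; 3/3 single-dels accept.
'hnnnn': run [27, 23, 21, 15, 9, 4] end={s16,s22,s25,s42} — reject; 5/5 deletions ∈↓L.
4 minimals (antichain).

Antichain: [qh, hqn, nhh, hnnnn].


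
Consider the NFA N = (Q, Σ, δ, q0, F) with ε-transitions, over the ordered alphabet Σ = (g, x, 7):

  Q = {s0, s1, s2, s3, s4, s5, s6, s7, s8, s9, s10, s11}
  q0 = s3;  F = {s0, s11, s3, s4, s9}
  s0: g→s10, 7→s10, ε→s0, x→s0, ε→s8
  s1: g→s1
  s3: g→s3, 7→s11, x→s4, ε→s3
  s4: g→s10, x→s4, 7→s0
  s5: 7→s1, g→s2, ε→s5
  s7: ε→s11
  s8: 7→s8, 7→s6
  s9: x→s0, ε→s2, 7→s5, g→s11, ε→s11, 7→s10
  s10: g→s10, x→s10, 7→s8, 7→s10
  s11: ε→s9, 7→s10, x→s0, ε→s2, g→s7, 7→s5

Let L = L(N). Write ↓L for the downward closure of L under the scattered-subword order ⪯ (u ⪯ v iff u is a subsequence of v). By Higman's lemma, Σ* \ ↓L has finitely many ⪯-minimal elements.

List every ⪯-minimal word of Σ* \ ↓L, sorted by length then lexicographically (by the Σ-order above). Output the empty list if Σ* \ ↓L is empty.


|Q|=12, |F|=5, |δ|=35 (9 ε).
min D↑ (5 st, q0=0, F={3}): 0:g→0,x→1,7→2 1:g→3,x→1,7→4 2:g→2,x→4,7→3 3:g→3,x→3,7→3 4:g→3,x→4,7→3.
'xg': run [12, 5, 3] end={s10,s6,s8} — reject; 2/2 del acc.
'77': run [12, 10, 6] end={s1,s10,s2,s5,s6,s8} — reject; 2/2 single-dels accept.
2 obstructions.

Antichain: [xg, 77].


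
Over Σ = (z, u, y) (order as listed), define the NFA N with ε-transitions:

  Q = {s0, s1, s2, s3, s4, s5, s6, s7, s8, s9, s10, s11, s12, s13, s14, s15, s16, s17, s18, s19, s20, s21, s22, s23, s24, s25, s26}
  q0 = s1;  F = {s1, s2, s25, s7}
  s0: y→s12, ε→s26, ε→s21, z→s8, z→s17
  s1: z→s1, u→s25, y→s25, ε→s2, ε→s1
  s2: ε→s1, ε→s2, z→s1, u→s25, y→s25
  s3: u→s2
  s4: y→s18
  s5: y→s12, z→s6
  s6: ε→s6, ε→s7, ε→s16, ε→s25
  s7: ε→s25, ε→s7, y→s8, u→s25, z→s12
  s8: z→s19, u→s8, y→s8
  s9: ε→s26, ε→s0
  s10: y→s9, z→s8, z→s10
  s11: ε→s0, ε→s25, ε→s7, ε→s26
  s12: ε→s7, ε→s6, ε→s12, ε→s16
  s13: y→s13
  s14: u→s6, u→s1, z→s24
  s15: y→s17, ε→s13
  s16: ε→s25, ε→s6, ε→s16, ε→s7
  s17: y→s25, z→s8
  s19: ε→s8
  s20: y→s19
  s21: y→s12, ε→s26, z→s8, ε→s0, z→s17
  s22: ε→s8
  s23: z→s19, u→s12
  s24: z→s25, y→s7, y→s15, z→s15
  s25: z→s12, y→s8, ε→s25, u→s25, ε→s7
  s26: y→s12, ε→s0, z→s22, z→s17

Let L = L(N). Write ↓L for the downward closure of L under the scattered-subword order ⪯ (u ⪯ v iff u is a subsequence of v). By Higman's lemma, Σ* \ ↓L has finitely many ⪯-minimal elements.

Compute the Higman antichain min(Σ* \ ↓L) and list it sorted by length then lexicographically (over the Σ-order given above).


|Q|=27, |F|=4, |δ|=79 (34 ε).
min D↑ (3 st, q0=0, F={2}): 0:z→0,u→1,y→1 1:z→1,u→1,y→2 2:z→2,u→2,y→2.
'uy': run [9, 7, 2] end={s19,s8} — reject; 2/2 deletions ∈↓L.
'yy': |S_i|=[9, 7, 2] end={s19,s8} rej; 2/2 single-dels accept.
2 obstructions.

min(Σ*\↓L) = [uy, yy].


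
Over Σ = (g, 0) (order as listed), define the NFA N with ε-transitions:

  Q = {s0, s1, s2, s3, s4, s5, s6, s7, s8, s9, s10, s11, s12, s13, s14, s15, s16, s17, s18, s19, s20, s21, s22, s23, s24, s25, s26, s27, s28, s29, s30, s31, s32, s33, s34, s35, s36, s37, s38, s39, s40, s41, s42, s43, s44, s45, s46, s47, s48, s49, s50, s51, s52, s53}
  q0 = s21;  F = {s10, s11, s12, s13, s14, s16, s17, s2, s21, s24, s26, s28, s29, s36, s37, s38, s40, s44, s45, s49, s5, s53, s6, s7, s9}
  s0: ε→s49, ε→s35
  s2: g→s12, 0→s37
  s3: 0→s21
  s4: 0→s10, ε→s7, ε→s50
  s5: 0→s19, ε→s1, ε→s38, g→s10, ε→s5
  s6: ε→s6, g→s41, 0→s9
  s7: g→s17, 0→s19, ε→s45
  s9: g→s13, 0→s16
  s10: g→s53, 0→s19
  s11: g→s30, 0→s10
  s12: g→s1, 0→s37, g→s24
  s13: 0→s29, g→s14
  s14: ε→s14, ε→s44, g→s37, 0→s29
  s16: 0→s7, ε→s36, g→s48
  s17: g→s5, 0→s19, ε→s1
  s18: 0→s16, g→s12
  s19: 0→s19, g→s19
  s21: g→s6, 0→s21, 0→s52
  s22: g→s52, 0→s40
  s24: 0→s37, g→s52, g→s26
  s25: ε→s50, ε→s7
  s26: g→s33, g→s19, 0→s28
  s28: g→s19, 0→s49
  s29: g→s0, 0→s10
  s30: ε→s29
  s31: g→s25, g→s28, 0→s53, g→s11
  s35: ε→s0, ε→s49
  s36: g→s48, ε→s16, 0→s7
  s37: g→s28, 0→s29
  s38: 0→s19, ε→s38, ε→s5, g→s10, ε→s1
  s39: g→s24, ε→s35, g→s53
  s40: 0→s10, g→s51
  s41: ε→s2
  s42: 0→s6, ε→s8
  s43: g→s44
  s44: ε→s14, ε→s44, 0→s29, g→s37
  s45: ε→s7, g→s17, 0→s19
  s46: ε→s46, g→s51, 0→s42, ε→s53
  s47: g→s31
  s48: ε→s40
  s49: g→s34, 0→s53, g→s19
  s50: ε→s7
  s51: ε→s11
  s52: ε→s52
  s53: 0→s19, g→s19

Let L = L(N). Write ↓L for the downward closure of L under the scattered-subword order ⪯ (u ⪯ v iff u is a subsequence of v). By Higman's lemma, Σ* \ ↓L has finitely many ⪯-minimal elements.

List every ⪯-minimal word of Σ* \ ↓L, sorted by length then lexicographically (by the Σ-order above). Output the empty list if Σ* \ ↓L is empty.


Antichain: [gg0gg, g0000, gggggg].

|Q|=54, |F|=25, |δ|=108 (34 ε).
min D↑ (22 st, q0=0, F={15}): 0:g→1,0→0 1:g→2,0→3 2:g→4,0→5 3:g→6,0→7 4:g→8,0→5 5:g→9,0→10 6:g→11,0→10 7:g→12,0→13 8:g→14,0→5 9:g→15,0→16 10:g→16,0→17 11:g→5,0→10 12:g→18,0→17 13:g→19,0→15 14:g→15,0→9 15:g→15,0→15 16:g→15,0→20 17:g→20,0→15 18:g→10,0→17 19:g→21,0→15 20:g→15,0→15 21:g→17,0→15 (ε-aug+det+¬).
'gg0gg': N↓-sim [36, 35, 29, 10, 7, 2] end={s19,s34} rej; 5/5 single-dels accept.
'g0000': N↓-sim [36, 35, 27, 21, 9, 1] end={s19} — reject; 5/5 deletions ∈↓L.
'gggggg': |S_i|=[36, 35, 29, 23, 16, 10, 3] end={s19,s33,s34} ∉↓L; 6/6 single-dels accept.
3 words, ⪯-incomp.


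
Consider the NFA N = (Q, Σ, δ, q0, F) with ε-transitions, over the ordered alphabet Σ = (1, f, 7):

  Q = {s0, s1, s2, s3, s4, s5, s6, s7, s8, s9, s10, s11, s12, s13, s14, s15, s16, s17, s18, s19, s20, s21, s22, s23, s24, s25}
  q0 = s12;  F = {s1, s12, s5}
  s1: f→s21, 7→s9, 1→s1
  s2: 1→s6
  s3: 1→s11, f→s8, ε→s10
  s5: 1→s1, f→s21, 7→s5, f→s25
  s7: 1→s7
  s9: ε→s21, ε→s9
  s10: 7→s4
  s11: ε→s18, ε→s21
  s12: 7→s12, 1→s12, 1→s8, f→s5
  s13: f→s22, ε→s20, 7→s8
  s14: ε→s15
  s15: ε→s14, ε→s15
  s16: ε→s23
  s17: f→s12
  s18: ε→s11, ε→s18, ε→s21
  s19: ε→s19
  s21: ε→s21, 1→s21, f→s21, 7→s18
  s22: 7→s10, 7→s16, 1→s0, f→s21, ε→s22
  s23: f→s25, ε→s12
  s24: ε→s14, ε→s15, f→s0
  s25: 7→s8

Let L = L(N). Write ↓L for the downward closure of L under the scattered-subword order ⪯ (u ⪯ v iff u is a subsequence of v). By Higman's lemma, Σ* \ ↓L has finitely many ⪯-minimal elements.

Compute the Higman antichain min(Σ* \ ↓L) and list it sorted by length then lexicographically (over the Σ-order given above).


|Q|=26, |F|=3, |δ|=48 (19 ε).
min D↑ (4 st, q0=0, F={3}): 0:1→0,f→1,7→0 1:1→2,f→3,7→1 2:1→2,f→3,7→3 3:1→3,f→3,7→3 (ε-aug+det+¬).
'ff': run [9, 8, 5] end={s11,s18,s21,s25,s8} ∉↓L; 2/2 single-dels accept.
'f17': |S_i|=[9, 8, 5, 4] end={s11,s18,s21,s9} ∉↓L; 3/3 deletions ∈↓L.
2 minimals (antichain).

A = [ff, f17].
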